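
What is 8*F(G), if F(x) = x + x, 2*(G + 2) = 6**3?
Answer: 1696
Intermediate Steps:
G = 106 (G = -2 + (1/2)*6**3 = -2 + (1/2)*216 = -2 + 108 = 106)
F(x) = 2*x
8*F(G) = 8*(2*106) = 8*212 = 1696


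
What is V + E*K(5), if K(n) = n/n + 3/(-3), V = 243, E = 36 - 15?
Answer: 243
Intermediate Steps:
E = 21
K(n) = 0 (K(n) = 1 + 3*(-⅓) = 1 - 1 = 0)
V + E*K(5) = 243 + 21*0 = 243 + 0 = 243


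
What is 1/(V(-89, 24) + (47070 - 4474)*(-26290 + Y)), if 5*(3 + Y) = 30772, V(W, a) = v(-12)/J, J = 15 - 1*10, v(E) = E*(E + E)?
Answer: -1/857823748 ≈ -1.1657e-9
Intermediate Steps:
v(E) = 2*E² (v(E) = E*(2*E) = 2*E²)
J = 5 (J = 15 - 10 = 5)
V(W, a) = 288/5 (V(W, a) = (2*(-12)²)/5 = (2*144)*(⅕) = 288*(⅕) = 288/5)
Y = 30757/5 (Y = -3 + (⅕)*30772 = -3 + 30772/5 = 30757/5 ≈ 6151.4)
1/(V(-89, 24) + (47070 - 4474)*(-26290 + Y)) = 1/(288/5 + (47070 - 4474)*(-26290 + 30757/5)) = 1/(288/5 + 42596*(-100693/5)) = 1/(288/5 - 4289119028/5) = 1/(-857823748) = -1/857823748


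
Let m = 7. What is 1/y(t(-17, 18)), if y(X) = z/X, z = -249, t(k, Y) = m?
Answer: -7/249 ≈ -0.028112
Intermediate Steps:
t(k, Y) = 7
y(X) = -249/X
1/y(t(-17, 18)) = 1/(-249/7) = -7/249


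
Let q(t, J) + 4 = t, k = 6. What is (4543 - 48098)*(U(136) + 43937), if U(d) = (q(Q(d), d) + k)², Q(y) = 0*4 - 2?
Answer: -1913676035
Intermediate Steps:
Q(y) = -2 (Q(y) = 0 - 2 = -2)
q(t, J) = -4 + t
U(d) = 0 (U(d) = ((-4 - 2) + 6)² = (-6 + 6)² = 0² = 0)
(4543 - 48098)*(U(136) + 43937) = (4543 - 48098)*(0 + 43937) = -43555*43937 = -1913676035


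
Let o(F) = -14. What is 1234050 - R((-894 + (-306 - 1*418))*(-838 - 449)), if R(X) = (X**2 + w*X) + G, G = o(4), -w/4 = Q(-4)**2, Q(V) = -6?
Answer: -4335947063188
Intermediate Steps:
w = -144 (w = -4*(-6)**2 = -4*36 = -144)
G = -14
R(X) = -14 + X**2 - 144*X (R(X) = (X**2 - 144*X) - 14 = -14 + X**2 - 144*X)
1234050 - R((-894 + (-306 - 1*418))*(-838 - 449)) = 1234050 - (-14 + ((-894 + (-306 - 1*418))*(-838 - 449))**2 - 144*(-894 + (-306 - 1*418))*(-838 - 449)) = 1234050 - (-14 + ((-894 + (-306 - 418))*(-1287))**2 - 144*(-894 + (-306 - 418))*(-1287)) = 1234050 - (-14 + ((-894 - 724)*(-1287))**2 - 144*(-894 - 724)*(-1287)) = 1234050 - (-14 + (-1618*(-1287))**2 - (-232992)*(-1287)) = 1234050 - (-14 + 2082366**2 - 144*2082366) = 1234050 - (-14 + 4336248157956 - 299860704) = 1234050 - 1*4335948297238 = 1234050 - 4335948297238 = -4335947063188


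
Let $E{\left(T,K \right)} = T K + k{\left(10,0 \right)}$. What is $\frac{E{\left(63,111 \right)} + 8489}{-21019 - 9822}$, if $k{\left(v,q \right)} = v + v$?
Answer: $- \frac{15502}{30841} \approx -0.50264$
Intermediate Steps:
$k{\left(v,q \right)} = 2 v$
$E{\left(T,K \right)} = 20 + K T$ ($E{\left(T,K \right)} = T K + 2 \cdot 10 = K T + 20 = 20 + K T$)
$\frac{E{\left(63,111 \right)} + 8489}{-21019 - 9822} = \frac{\left(20 + 111 \cdot 63\right) + 8489}{-21019 - 9822} = \frac{\left(20 + 6993\right) + 8489}{-30841} = \left(7013 + 8489\right) \left(- \frac{1}{30841}\right) = 15502 \left(- \frac{1}{30841}\right) = - \frac{15502}{30841}$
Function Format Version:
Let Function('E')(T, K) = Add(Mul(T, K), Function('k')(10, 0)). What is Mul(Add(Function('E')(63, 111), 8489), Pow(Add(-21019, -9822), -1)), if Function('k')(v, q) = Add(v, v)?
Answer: Rational(-15502, 30841) ≈ -0.50264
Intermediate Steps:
Function('k')(v, q) = Mul(2, v)
Function('E')(T, K) = Add(20, Mul(K, T)) (Function('E')(T, K) = Add(Mul(T, K), Mul(2, 10)) = Add(Mul(K, T), 20) = Add(20, Mul(K, T)))
Mul(Add(Function('E')(63, 111), 8489), Pow(Add(-21019, -9822), -1)) = Mul(Add(Add(20, Mul(111, 63)), 8489), Pow(Add(-21019, -9822), -1)) = Mul(Add(Add(20, 6993), 8489), Pow(-30841, -1)) = Mul(Add(7013, 8489), Rational(-1, 30841)) = Mul(15502, Rational(-1, 30841)) = Rational(-15502, 30841)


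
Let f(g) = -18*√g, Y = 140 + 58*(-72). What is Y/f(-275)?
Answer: -2018*I*√11/495 ≈ -13.521*I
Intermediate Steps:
Y = -4036 (Y = 140 - 4176 = -4036)
Y/f(-275) = -4036*I*√11/990 = -2018*I*√11/495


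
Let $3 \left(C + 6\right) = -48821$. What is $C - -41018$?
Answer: $\frac{74215}{3} \approx 24738.0$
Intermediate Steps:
$C = - \frac{48839}{3}$ ($C = -6 + \frac{1}{3} \left(-48821\right) = -6 - \frac{48821}{3} = - \frac{48839}{3} \approx -16280.0$)
$C - -41018 = - \frac{48839}{3} - -41018 = - \frac{48839}{3} + 41018 = \frac{74215}{3}$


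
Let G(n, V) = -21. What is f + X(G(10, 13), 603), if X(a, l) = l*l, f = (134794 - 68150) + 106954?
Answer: 537207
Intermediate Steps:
f = 173598 (f = 66644 + 106954 = 173598)
X(a, l) = l²
f + X(G(10, 13), 603) = 173598 + 603² = 173598 + 363609 = 537207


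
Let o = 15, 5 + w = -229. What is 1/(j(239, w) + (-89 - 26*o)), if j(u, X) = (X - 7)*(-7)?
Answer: 1/1208 ≈ 0.00082781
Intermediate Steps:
w = -234 (w = -5 - 229 = -234)
j(u, X) = 49 - 7*X (j(u, X) = (-7 + X)*(-7) = 49 - 7*X)
1/(j(239, w) + (-89 - 26*o)) = 1/((49 - 7*(-234)) + (-89 - 26*15)) = 1/((49 + 1638) + (-89 - 390)) = 1/(1687 - 479) = 1/1208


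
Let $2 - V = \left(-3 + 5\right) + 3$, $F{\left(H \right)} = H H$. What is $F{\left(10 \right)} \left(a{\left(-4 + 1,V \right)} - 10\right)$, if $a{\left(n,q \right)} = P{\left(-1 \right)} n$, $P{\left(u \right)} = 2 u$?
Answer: $-400$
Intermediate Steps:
$F{\left(H \right)} = H^{2}$
$V = -3$ ($V = 2 - \left(\left(-3 + 5\right) + 3\right) = 2 - \left(2 + 3\right) = 2 - 5 = -3$)
$a{\left(n,q \right)} = - 2 n$ ($a{\left(n,q \right)} = 2 \left(-1\right) n = - 2 n$)
$F{\left(10 \right)} \left(a{\left(-4 + 1,V \right)} - 10\right) = 10^{2} \left(- 2 \left(-4 + 1\right) - 10\right) = 100 \left(\left(-2\right) \left(-3\right) - 10\right) = 100 \left(6 - 10\right) = 100 \left(-4\right) = -400$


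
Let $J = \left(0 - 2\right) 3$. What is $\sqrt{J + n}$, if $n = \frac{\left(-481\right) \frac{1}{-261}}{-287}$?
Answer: $\frac{i \sqrt{3744709129}}{24969} \approx 2.4508 i$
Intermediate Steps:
$n = - \frac{481}{74907}$ ($n = \left(-481\right) \left(- \frac{1}{261}\right) \left(- \frac{1}{287}\right) = \frac{481}{261} \left(- \frac{1}{287}\right) = - \frac{481}{74907} \approx -0.0064213$)
$J = -6$ ($J = \left(-2\right) 3 = -6$)
$\sqrt{J + n} = \sqrt{-6 - \frac{481}{74907}} = \sqrt{- \frac{449923}{74907}} = \frac{i \sqrt{3744709129}}{24969}$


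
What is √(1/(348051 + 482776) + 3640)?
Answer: √2512595555132387/830827 ≈ 60.332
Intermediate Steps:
√(1/(348051 + 482776) + 3640) = √(1/830827 + 3640) = √(3024210281/830827) = √2512595555132387/830827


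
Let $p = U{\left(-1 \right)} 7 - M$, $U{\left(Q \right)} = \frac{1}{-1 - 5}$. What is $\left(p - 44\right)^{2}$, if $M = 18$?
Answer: $\frac{143641}{36} \approx 3990.0$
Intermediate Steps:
$U{\left(Q \right)} = - \frac{1}{6}$ ($U{\left(Q \right)} = \frac{1}{-6} = - \frac{1}{6}$)
$p = - \frac{115}{6}$ ($p = \left(- \frac{1}{6}\right) 7 - 18 = - \frac{7}{6} - 18 = - \frac{115}{6} \approx -19.167$)
$\left(p - 44\right)^{2} = \left(- \frac{115}{6} - 44\right)^{2} = \left(- \frac{379}{6}\right)^{2} = \frac{143641}{36}$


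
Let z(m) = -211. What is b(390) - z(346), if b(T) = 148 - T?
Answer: -31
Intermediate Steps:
b(390) - z(346) = (148 - 1*390) - 1*(-211) = (148 - 390) + 211 = -242 + 211 = -31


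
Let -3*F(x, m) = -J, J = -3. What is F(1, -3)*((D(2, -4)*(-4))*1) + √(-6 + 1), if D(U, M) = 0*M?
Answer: I*√5 ≈ 2.2361*I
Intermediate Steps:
F(x, m) = -1 (F(x, m) = -(-1)*(-3)/3 = -⅓*3 = -1)
D(U, M) = 0
F(1, -3)*((D(2, -4)*(-4))*1) + √(-6 + 1) = -0*(-4) + √(-6 + 1) = -0 + √(-5) = -1*0 + I*√5 = 0 + I*√5 = I*√5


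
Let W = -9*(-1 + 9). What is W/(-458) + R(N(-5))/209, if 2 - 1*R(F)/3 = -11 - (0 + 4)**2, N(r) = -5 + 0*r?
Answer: 27447/47861 ≈ 0.57347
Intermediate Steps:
N(r) = -5 (N(r) = -5 + 0 = -5)
R(F) = 87 (R(F) = 6 - 3*(-11 - (0 + 4)**2) = 6 - 3*(-11 - 1*4**2) = 6 - 3*(-11 - 1*16) = 6 - 3*(-11 - 16) = 6 - 3*(-27) = 6 + 81 = 87)
W = -72 (W = -9*8 = -72)
W/(-458) + R(N(-5))/209 = -72/(-458) + 87/209 = -72*(-1/458) + 87*(1/209) = 36/229 + 87/209 = 27447/47861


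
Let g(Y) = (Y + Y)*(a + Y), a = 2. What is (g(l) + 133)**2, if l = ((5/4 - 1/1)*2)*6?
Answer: 26569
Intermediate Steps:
l = 3 (l = ((5*(1/4) - 1*1)*2)*6 = ((5/4 - 1)*2)*6 = ((1/4)*2)*6 = (1/2)*6 = 3)
g(Y) = 2*Y*(2 + Y) (g(Y) = (Y + Y)*(2 + Y) = (2*Y)*(2 + Y) = 2*Y*(2 + Y))
(g(l) + 133)**2 = (2*3*(2 + 3) + 133)**2 = (2*3*5 + 133)**2 = (30 + 133)**2 = 163**2 = 26569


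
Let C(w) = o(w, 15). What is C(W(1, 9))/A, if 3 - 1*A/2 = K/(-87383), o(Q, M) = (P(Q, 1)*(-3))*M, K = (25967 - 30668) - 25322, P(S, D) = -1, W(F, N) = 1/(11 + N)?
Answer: 3932235/464252 ≈ 8.4700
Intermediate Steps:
K = -30023 (K = -4701 - 25322 = -30023)
o(Q, M) = 3*M (o(Q, M) = (-1*(-3))*M = 3*M)
C(w) = 45 (C(w) = 3*15 = 45)
A = 464252/87383 (A = 6 - (-60046)/(-87383) = 6 - (-60046)*(-1)/87383 = 6 - 2*30023/87383 = 6 - 60046/87383 = 464252/87383 ≈ 5.3128)
C(W(1, 9))/A = 45/(464252/87383) = 45*(87383/464252) = 3932235/464252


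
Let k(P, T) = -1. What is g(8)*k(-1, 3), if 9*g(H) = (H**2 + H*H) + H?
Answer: -136/9 ≈ -15.111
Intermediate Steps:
g(H) = H/9 + 2*H**2/9 (g(H) = ((H**2 + H*H) + H)/9 = ((H**2 + H**2) + H)/9 = (2*H**2 + H)/9 = (H + 2*H**2)/9 = H/9 + 2*H**2/9)
g(8)*k(-1, 3) = ((1/9)*8*(1 + 2*8))*(-1) = ((1/9)*8*(1 + 16))*(-1) = ((1/9)*8*17)*(-1) = (136/9)*(-1) = -136/9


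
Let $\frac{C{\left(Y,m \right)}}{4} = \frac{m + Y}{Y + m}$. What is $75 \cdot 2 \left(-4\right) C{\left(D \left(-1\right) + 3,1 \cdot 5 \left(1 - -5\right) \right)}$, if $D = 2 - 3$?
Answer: $-2400$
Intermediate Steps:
$D = -1$
$C{\left(Y,m \right)} = 4$ ($C{\left(Y,m \right)} = 4 \frac{m + Y}{Y + m} = 4 \frac{Y + m}{Y + m} = 4 \cdot 1 = 4$)
$75 \cdot 2 \left(-4\right) C{\left(D \left(-1\right) + 3,1 \cdot 5 \left(1 - -5\right) \right)} = 75 \cdot 2 \left(-4\right) 4 = 75 \left(-8\right) 4 = \left(-600\right) 4 = -2400$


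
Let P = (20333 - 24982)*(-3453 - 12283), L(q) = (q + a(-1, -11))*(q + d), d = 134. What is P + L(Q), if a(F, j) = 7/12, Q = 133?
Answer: 292769323/4 ≈ 7.3192e+7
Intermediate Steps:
a(F, j) = 7/12 (a(F, j) = 7*(1/12) = 7/12)
L(q) = (134 + q)*(7/12 + q) (L(q) = (q + 7/12)*(q + 134) = (7/12 + q)*(134 + q) = (134 + q)*(7/12 + q))
P = 73156664 (P = -4649*(-15736) = 73156664)
P + L(Q) = 73156664 + (469/6 + 133² + (1615/12)*133) = 73156664 + (469/6 + 17689 + 214795/12) = 73156664 + 142667/4 = 292769323/4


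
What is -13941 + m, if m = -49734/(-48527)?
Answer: -676465173/48527 ≈ -13940.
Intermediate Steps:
m = 49734/48527 (m = -49734*(-1/48527) = 49734/48527 ≈ 1.0249)
-13941 + m = -13941 + 49734/48527 = -676465173/48527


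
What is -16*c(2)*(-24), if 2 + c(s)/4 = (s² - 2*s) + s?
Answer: 0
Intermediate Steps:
c(s) = -8 - 4*s + 4*s² (c(s) = -8 + 4*((s² - 2*s) + s) = -8 + 4*(s² - s) = -8 + (-4*s + 4*s²) = -8 - 4*s + 4*s²)
-16*c(2)*(-24) = -16*(-8 - 4*2 + 4*2²)*(-24) = -16*(-8 - 8 + 4*4)*(-24) = -16*(-8 - 8 + 16)*(-24) = -16*0*(-24) = 0*(-24) = 0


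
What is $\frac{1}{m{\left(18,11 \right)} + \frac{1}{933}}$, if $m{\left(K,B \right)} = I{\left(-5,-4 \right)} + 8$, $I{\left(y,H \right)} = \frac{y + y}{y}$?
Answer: $\frac{933}{9331} \approx 0.099989$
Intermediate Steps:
$I{\left(y,H \right)} = 2$ ($I{\left(y,H \right)} = \frac{2 y}{y} = 2$)
$m{\left(K,B \right)} = 10$ ($m{\left(K,B \right)} = 2 + 8 = 10$)
$\frac{1}{m{\left(18,11 \right)} + \frac{1}{933}} = \frac{1}{10 + \frac{1}{933}} = \frac{1}{\frac{9331}{933}} = \frac{933}{9331}$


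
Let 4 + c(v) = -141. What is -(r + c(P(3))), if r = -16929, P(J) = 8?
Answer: 17074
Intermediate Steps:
c(v) = -145 (c(v) = -4 - 141 = -145)
-(r + c(P(3))) = -(-16929 - 145) = -1*(-17074) = 17074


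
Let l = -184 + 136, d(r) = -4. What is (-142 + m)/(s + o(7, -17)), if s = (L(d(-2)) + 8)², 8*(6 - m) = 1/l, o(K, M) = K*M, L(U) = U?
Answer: 52223/39552 ≈ 1.3204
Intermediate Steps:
l = -48
m = 2305/384 (m = 6 - ⅛/(-48) = 6 - ⅛*(-1/48) = 6 + 1/384 = 2305/384 ≈ 6.0026)
s = 16 (s = (-4 + 8)² = 4² = 16)
(-142 + m)/(s + o(7, -17)) = (-142 + 2305/384)/(16 + 7*(-17)) = -52223/(384*(16 - 119)) = -52223/384/(-103) = -52223/384*(-1/103) = 52223/39552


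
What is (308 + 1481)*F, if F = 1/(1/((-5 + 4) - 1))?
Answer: -3578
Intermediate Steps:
F = -2 (F = 1/(1/(-1 - 1)) = 1/(1/(-2)) = 1/(-1/2) = -2)
(308 + 1481)*F = (308 + 1481)*(-2) = 1789*(-2) = -3578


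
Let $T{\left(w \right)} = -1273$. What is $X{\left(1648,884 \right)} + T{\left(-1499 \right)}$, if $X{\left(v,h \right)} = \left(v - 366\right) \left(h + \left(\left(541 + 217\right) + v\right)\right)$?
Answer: $4216507$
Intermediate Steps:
$X{\left(v,h \right)} = \left(-366 + v\right) \left(758 + h + v\right)$ ($X{\left(v,h \right)} = \left(-366 + v\right) \left(h + \left(758 + v\right)\right) = \left(-366 + v\right) \left(758 + h + v\right)$)
$X{\left(1648,884 \right)} + T{\left(-1499 \right)} = \left(-277428 + 1648^{2} - 323544 + 392 \cdot 1648 + 884 \cdot 1648\right) - 1273 = \left(-277428 + 2715904 - 323544 + 646016 + 1456832\right) - 1273 = 4217780 - 1273 = 4216507$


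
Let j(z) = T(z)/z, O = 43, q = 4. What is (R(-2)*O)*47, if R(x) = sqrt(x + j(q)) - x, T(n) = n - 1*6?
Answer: 4042 + 2021*I*sqrt(10)/2 ≈ 4042.0 + 3195.5*I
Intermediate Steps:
T(n) = -6 + n (T(n) = n - 6 = -6 + n)
j(z) = (-6 + z)/z
R(x) = sqrt(-1/2 + x) - x (R(x) = sqrt(x + (-6 + 4)/4) - x = sqrt(x + (1/4)*(-2)) - x = sqrt(x - 1/2) - x = sqrt(-1/2 + x) - x)
(R(-2)*O)*47 = ((sqrt(-2 + 4*(-2))/2 - 1*(-2))*43)*47 = ((sqrt(-2 - 8)/2 + 2)*43)*47 = ((sqrt(-10)/2 + 2)*43)*47 = (((I*sqrt(10))/2 + 2)*43)*47 = ((I*sqrt(10)/2 + 2)*43)*47 = ((2 + I*sqrt(10)/2)*43)*47 = (86 + 43*I*sqrt(10)/2)*47 = 4042 + 2021*I*sqrt(10)/2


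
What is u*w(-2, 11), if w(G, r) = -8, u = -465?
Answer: 3720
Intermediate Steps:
u*w(-2, 11) = -465*(-8) = 3720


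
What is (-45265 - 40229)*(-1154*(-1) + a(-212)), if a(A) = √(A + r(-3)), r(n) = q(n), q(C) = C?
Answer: -98660076 - 85494*I*√215 ≈ -9.866e+7 - 1.2536e+6*I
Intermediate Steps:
r(n) = n
a(A) = √(-3 + A) (a(A) = √(A - 3) = √(-3 + A))
(-45265 - 40229)*(-1154*(-1) + a(-212)) = (-45265 - 40229)*(-1154*(-1) + √(-3 - 212)) = -85494*(1154 + √(-215)) = -85494*(1154 + I*√215) = -98660076 - 85494*I*√215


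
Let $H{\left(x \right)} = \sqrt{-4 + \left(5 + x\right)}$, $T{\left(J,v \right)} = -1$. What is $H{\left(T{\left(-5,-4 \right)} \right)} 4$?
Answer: $0$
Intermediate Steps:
$H{\left(x \right)} = \sqrt{1 + x}$
$H{\left(T{\left(-5,-4 \right)} \right)} 4 = \sqrt{1 - 1} \cdot 4 = \sqrt{0} \cdot 4 = 0 \cdot 4 = 0$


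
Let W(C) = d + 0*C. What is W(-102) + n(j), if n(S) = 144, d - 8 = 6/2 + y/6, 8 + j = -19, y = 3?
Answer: 311/2 ≈ 155.50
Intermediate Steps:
j = -27 (j = -8 - 19 = -27)
d = 23/2 (d = 8 + (6/2 + 3/6) = 8 + (6*(½) + 3*(⅙)) = 8 + (3 + ½) = 8 + 7/2 = 23/2 ≈ 11.500)
W(C) = 23/2 (W(C) = 23/2 + 0*C = 23/2 + 0 = 23/2)
W(-102) + n(j) = 23/2 + 144 = 311/2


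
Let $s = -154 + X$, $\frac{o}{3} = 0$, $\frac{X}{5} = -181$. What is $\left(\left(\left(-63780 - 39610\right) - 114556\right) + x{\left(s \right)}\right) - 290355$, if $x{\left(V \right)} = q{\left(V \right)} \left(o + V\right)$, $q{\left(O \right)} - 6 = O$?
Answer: $606826$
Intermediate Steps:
$X = -905$ ($X = 5 \left(-181\right) = -905$)
$q{\left(O \right)} = 6 + O$
$o = 0$ ($o = 3 \cdot 0 = 0$)
$s = -1059$ ($s = -154 - 905 = -1059$)
$x{\left(V \right)} = V \left(6 + V\right)$ ($x{\left(V \right)} = \left(6 + V\right) \left(0 + V\right) = \left(6 + V\right) V = V \left(6 + V\right)$)
$\left(\left(\left(-63780 - 39610\right) - 114556\right) + x{\left(s \right)}\right) - 290355 = \left(\left(\left(-63780 - 39610\right) - 114556\right) - 1059 \left(6 - 1059\right)\right) - 290355 = \left(\left(-103390 - 114556\right) - -1115127\right) - 290355 = \left(-217946 + 1115127\right) - 290355 = 897181 - 290355 = 606826$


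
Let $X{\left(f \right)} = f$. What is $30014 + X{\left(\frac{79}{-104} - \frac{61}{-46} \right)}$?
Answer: $\frac{71794843}{2392} \approx 30015.0$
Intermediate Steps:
$30014 + X{\left(\frac{79}{-104} - \frac{61}{-46} \right)} = 30014 + \left(\frac{79}{-104} - \frac{61}{-46}\right) = 30014 + \left(79 \left(- \frac{1}{104}\right) - - \frac{61}{46}\right) = 30014 + \left(- \frac{79}{104} + \frac{61}{46}\right) = 30014 + \frac{1355}{2392} = \frac{71794843}{2392}$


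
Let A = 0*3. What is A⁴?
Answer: 0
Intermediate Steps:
A = 0
A⁴ = 0⁴ = 0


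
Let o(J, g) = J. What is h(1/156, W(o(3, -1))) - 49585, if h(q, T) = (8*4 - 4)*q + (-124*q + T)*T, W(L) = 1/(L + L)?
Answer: -23205745/468 ≈ -49585.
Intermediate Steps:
W(L) = 1/(2*L)
h(q, T) = 28*q + T*(T - 124*q) (h(q, T) = (32 - 4)*q + (T - 124*q)*T = 28*q + T*(T - 124*q))
h(1/156, W(o(3, -1))) - 49585 = (((½)/3)² + 28/156 - 124*(½)/3/156) - 49585 = (((½)*(⅓))² + 28*(1/156) - 124*(½)*(⅓)*1/156) - 49585 = ((⅙)² + 7/39 - 124*⅙*1/156) - 49585 = (1/36 + 7/39 - 31/234) - 49585 = 35/468 - 49585 = -23205745/468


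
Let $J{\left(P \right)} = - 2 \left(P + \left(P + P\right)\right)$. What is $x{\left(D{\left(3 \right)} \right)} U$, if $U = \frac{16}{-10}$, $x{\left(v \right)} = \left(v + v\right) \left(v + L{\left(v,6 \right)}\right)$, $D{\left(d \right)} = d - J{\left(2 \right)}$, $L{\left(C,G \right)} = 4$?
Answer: $-912$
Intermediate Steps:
$J{\left(P \right)} = - 6 P$ ($J{\left(P \right)} = - 2 \left(P + 2 P\right) = - 2 \cdot 3 P = - 6 P$)
$D{\left(d \right)} = 12 + d$ ($D{\left(d \right)} = d - \left(-6\right) 2 = d - -12 = d + 12 = 12 + d$)
$x{\left(v \right)} = 2 v \left(4 + v\right)$ ($x{\left(v \right)} = \left(v + v\right) \left(v + 4\right) = 2 v \left(4 + v\right)$)
$U = - \frac{8}{5}$ ($U = 16 \left(- \frac{1}{10}\right) = - \frac{8}{5} \approx -1.6$)
$x{\left(D{\left(3 \right)} \right)} U = 2 \left(12 + 3\right) \left(4 + \left(12 + 3\right)\right) \left(- \frac{8}{5}\right) = 2 \cdot 15 \left(4 + 15\right) \left(- \frac{8}{5}\right) = 2 \cdot 15 \cdot 19 \left(- \frac{8}{5}\right) = 570 \left(- \frac{8}{5}\right) = -912$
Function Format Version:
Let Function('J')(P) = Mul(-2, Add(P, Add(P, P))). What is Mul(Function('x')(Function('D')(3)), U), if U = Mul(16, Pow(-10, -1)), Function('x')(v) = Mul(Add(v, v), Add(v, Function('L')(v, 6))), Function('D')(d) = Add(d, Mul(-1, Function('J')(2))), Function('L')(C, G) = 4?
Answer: -912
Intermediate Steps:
Function('J')(P) = Mul(-6, P) (Function('J')(P) = Mul(-2, Add(P, Mul(2, P))) = Mul(-2, Mul(3, P)) = Mul(-6, P))
Function('D')(d) = Add(12, d) (Function('D')(d) = Add(d, Mul(-1, Mul(-6, 2))) = Add(d, Mul(-1, -12)) = Add(d, 12) = Add(12, d))
Function('x')(v) = Mul(2, v, Add(4, v)) (Function('x')(v) = Mul(Add(v, v), Add(v, 4)) = Mul(Mul(2, v), Add(4, v)) = Mul(2, v, Add(4, v)))
U = Rational(-8, 5) (U = Mul(16, Rational(-1, 10)) = Rational(-8, 5) ≈ -1.6000)
Mul(Function('x')(Function('D')(3)), U) = Mul(Mul(2, Add(12, 3), Add(4, Add(12, 3))), Rational(-8, 5)) = Mul(Mul(2, 15, Add(4, 15)), Rational(-8, 5)) = Mul(Mul(2, 15, 19), Rational(-8, 5)) = Mul(570, Rational(-8, 5)) = -912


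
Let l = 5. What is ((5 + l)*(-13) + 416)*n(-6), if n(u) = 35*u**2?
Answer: 360360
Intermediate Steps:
((5 + l)*(-13) + 416)*n(-6) = ((5 + 5)*(-13) + 416)*(35*(-6)**2) = (10*(-13) + 416)*(35*36) = (-130 + 416)*1260 = 286*1260 = 360360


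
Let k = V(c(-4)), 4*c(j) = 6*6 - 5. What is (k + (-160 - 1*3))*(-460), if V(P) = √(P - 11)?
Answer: 74980 - 230*I*√13 ≈ 74980.0 - 829.28*I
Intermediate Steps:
c(j) = 31/4 (c(j) = (6*6 - 5)/4 = (36 - 5)/4 = (¼)*31 = 31/4)
V(P) = √(-11 + P)
k = I*√13/2 (k = √(-11 + 31/4) = √(-13/4) = I*√13/2 ≈ 1.8028*I)
(k + (-160 - 1*3))*(-460) = (I*√13/2 + (-160 - 1*3))*(-460) = (I*√13/2 + (-160 - 3))*(-460) = (I*√13/2 - 163)*(-460) = (-163 + I*√13/2)*(-460) = 74980 - 230*I*√13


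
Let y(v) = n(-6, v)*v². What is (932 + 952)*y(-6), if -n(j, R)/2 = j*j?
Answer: -4883328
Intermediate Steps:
n(j, R) = -2*j² (n(j, R) = -2*j*j = -2*j²)
y(v) = -72*v² (y(v) = (-2*(-6)²)*v² = (-2*36)*v² = -72*v²)
(932 + 952)*y(-6) = (932 + 952)*(-72*(-6)²) = 1884*(-72*36) = 1884*(-2592) = -4883328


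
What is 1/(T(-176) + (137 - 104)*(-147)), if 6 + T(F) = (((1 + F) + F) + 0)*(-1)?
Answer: -1/4506 ≈ -0.00022193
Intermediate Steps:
T(F) = -7 - 2*F (T(F) = -6 + (((1 + F) + F) + 0)*(-1) = -6 + ((1 + 2*F) + 0)*(-1) = -6 + (1 + 2*F)*(-1) = -6 + (-1 - 2*F) = -7 - 2*F)
1/(T(-176) + (137 - 104)*(-147)) = 1/((-7 - 2*(-176)) + (137 - 104)*(-147)) = 1/((-7 + 352) + 33*(-147)) = 1/(345 - 4851) = 1/(-4506) = -1/4506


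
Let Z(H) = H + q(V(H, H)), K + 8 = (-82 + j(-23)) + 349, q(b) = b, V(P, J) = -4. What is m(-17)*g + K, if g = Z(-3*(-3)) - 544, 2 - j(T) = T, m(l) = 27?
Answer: -14269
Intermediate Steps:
j(T) = 2 - T
K = 284 (K = -8 + ((-82 + (2 - 1*(-23))) + 349) = -8 + ((-82 + (2 + 23)) + 349) = -8 + ((-82 + 25) + 349) = -8 + (-57 + 349) = -8 + 292 = 284)
Z(H) = -4 + H (Z(H) = H - 4 = -4 + H)
g = -539 (g = (-4 - 3*(-3)) - 544 = (-4 + 9) - 544 = 5 - 544 = -539)
m(-17)*g + K = 27*(-539) + 284 = -14553 + 284 = -14269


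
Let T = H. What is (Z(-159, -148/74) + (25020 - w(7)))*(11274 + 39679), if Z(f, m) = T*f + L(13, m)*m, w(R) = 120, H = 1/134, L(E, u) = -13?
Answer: 170179198525/134 ≈ 1.2700e+9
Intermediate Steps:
H = 1/134 ≈ 0.0074627
T = 1/134 ≈ 0.0074627
Z(f, m) = -13*m + f/134 (Z(f, m) = f/134 - 13*m = -13*m + f/134)
(Z(-159, -148/74) + (25020 - w(7)))*(11274 + 39679) = ((-(-1924)/74 + (1/134)*(-159)) + (25020 - 1*120))*(11274 + 39679) = ((-(-1924)/74 - 159/134) + (25020 - 120))*50953 = ((-13*(-2) - 159/134) + 24900)*50953 = ((26 - 159/134) + 24900)*50953 = (3325/134 + 24900)*50953 = (3339925/134)*50953 = 170179198525/134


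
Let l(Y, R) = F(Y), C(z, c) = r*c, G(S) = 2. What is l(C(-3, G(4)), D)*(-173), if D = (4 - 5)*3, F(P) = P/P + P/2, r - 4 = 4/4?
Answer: -1038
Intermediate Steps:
r = 5 (r = 4 + 4/4 = 4 + 4*(1/4) = 4 + 1 = 5)
C(z, c) = 5*c
F(P) = 1 + P/2 (F(P) = 1 + P*(1/2) = 1 + P/2)
D = -3 (D = -1*3 = -3)
l(Y, R) = 1 + Y/2
l(C(-3, G(4)), D)*(-173) = (1 + (5*2)/2)*(-173) = (1 + (1/2)*10)*(-173) = (1 + 5)*(-173) = 6*(-173) = -1038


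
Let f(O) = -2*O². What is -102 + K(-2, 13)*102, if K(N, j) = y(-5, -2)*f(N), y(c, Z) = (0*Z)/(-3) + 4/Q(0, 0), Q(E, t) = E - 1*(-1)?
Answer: -3366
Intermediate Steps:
Q(E, t) = 1 + E (Q(E, t) = E + 1 = 1 + E)
y(c, Z) = 4 (y(c, Z) = (0*Z)/(-3) + 4/(1 + 0) = 0*(-⅓) + 4/1 = 0 + 4*1 = 0 + 4 = 4)
K(N, j) = -8*N² (K(N, j) = 4*(-2*N²) = -8*N²)
-102 + K(-2, 13)*102 = -102 - 8*(-2)²*102 = -102 - 8*4*102 = -102 - 32*102 = -102 - 3264 = -3366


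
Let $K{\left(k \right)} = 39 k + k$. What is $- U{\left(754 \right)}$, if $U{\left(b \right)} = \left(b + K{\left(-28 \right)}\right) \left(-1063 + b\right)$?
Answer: $-113094$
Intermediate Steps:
$K{\left(k \right)} = 40 k$
$U{\left(b \right)} = \left(-1120 + b\right) \left(-1063 + b\right)$ ($U{\left(b \right)} = \left(b + 40 \left(-28\right)\right) \left(-1063 + b\right) = \left(b - 1120\right) \left(-1063 + b\right) = \left(-1120 + b\right) \left(-1063 + b\right)$)
$- U{\left(754 \right)} = - (1190560 + 754^{2} - 1645982) = - (1190560 + 568516 - 1645982) = \left(-1\right) 113094 = -113094$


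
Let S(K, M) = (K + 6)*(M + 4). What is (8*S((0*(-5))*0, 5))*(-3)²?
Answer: 3888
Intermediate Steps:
S(K, M) = (4 + M)*(6 + K) (S(K, M) = (6 + K)*(4 + M) = (4 + M)*(6 + K))
(8*S((0*(-5))*0, 5))*(-3)² = (8*(24 + 4*((0*(-5))*0) + 6*5 + ((0*(-5))*0)*5))*(-3)² = (8*(24 + 4*(0*0) + 30 + (0*0)*5))*9 = (8*(24 + 4*0 + 30 + 0*5))*9 = (8*(24 + 0 + 30 + 0))*9 = (8*54)*9 = 432*9 = 3888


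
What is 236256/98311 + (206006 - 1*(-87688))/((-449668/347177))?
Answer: -5012028542866305/22103655374 ≈ -2.2675e+5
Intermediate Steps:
236256/98311 + (206006 - 1*(-87688))/((-449668/347177)) = 236256*(1/98311) + (206006 + 87688)/((-449668*1/347177)) = 236256/98311 + 293694/(-449668/347177) = 236256/98311 + 293694*(-347177/449668) = 236256/98311 - 50981900919/224834 = -5012028542866305/22103655374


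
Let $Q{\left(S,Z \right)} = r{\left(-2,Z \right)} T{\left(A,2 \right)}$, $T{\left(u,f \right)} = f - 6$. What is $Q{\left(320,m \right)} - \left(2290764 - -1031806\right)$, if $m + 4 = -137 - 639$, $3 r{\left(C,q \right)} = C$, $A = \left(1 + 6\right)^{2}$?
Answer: $- \frac{9967702}{3} \approx -3.3226 \cdot 10^{6}$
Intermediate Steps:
$A = 49$ ($A = 7^{2} = 49$)
$r{\left(C,q \right)} = \frac{C}{3}$
$T{\left(u,f \right)} = -6 + f$ ($T{\left(u,f \right)} = f - 6 = -6 + f$)
$m = -780$ ($m = -4 - 776 = -780$)
$Q{\left(S,Z \right)} = \frac{8}{3}$ ($Q{\left(S,Z \right)} = \frac{1}{3} \left(-2\right) \left(-6 + 2\right) = \left(- \frac{2}{3}\right) \left(-4\right) = \frac{8}{3}$)
$Q{\left(320,m \right)} - \left(2290764 - -1031806\right) = \frac{8}{3} - \left(2290764 - -1031806\right) = \frac{8}{3} - \left(2290764 + 1031806\right) = \frac{8}{3} - 3322570 = - \frac{9967702}{3}$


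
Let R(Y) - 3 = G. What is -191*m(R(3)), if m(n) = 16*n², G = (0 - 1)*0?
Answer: -27504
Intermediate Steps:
G = 0 (G = -1*0 = 0)
R(Y) = 3 (R(Y) = 3 + 0 = 3)
-191*m(R(3)) = -3056*3² = -3056*9 = -191*144 = -27504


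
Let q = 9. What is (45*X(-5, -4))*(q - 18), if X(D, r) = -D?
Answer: -2025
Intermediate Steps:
(45*X(-5, -4))*(q - 18) = (45*(-1*(-5)))*(9 - 18) = (45*5)*(-9) = 225*(-9) = -2025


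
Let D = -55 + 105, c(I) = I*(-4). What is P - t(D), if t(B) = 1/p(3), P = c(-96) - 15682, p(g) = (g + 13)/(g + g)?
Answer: -122387/8 ≈ -15298.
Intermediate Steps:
c(I) = -4*I
p(g) = (13 + g)/(2*g) (p(g) = (13 + g)/((2*g)) = (13 + g)*(1/(2*g)) = (13 + g)/(2*g))
D = 50
P = -15298 (P = -4*(-96) - 15682 = 384 - 15682 = -15298)
t(B) = 3/8 (t(B) = 1/((1/2)*(13 + 3)/3) = 1/((1/2)*(1/3)*16) = 1/(8/3) = 3/8)
P - t(D) = -15298 - 1*3/8 = -15298 - 3/8 = -122387/8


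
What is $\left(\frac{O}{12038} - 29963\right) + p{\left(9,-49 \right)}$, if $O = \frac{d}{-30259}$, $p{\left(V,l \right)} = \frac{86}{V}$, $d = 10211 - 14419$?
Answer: $- \frac{49098496633165}{1639160289} \approx -29953.0$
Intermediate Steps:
$d = -4208$ ($d = 10211 - 14419 = -4208$)
$O = \frac{4208}{30259}$ ($O = - \frac{4208}{-30259} = \left(-4208\right) \left(- \frac{1}{30259}\right) = \frac{4208}{30259} \approx 0.13907$)
$\left(\frac{O}{12038} - 29963\right) + p{\left(9,-49 \right)} = \left(\frac{4208}{30259 \cdot 12038} - 29963\right) + \frac{86}{9} = \left(\frac{4208}{30259} \cdot \frac{1}{12038} - 29963\right) + 86 \cdot \frac{1}{9} = \left(\frac{2104}{182128921} - 29963\right) + \frac{86}{9} = - \frac{5457128857819}{182128921} + \frac{86}{9} = - \frac{49098496633165}{1639160289}$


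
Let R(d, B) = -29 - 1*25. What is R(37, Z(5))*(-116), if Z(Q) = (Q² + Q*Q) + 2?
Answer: 6264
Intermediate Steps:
Z(Q) = 2 + 2*Q² (Z(Q) = (Q² + Q²) + 2 = 2*Q² + 2 = 2 + 2*Q²)
R(d, B) = -54 (R(d, B) = -29 - 25 = -54)
R(37, Z(5))*(-116) = -54*(-116) = 6264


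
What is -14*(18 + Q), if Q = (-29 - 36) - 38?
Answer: 1190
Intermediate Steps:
Q = -103 (Q = -65 - 38 = -103)
-14*(18 + Q) = -14*(18 - 103) = -14*(-85) = 1190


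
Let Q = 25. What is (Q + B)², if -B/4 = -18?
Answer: 9409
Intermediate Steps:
B = 72 (B = -4*(-18) = 72)
(Q + B)² = (25 + 72)² = 97² = 9409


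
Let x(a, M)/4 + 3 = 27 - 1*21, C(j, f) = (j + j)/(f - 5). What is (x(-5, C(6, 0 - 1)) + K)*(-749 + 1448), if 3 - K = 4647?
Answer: -3237768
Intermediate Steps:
K = -4644 (K = 3 - 1*4647 = 3 - 4647 = -4644)
C(j, f) = 2*j/(-5 + f) (C(j, f) = (2*j)/(-5 + f) = 2*j/(-5 + f))
x(a, M) = 12 (x(a, M) = -12 + 4*(27 - 1*21) = -12 + 4*(27 - 21) = -12 + 4*6 = -12 + 24 = 12)
(x(-5, C(6, 0 - 1)) + K)*(-749 + 1448) = (12 - 4644)*(-749 + 1448) = -4632*699 = -3237768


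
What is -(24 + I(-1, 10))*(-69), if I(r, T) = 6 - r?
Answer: 2139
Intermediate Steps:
-(24 + I(-1, 10))*(-69) = -(24 + (6 - 1*(-1)))*(-69) = -(24 + (6 + 1))*(-69) = -(24 + 7)*(-69) = -31*(-69) = -1*(-2139) = 2139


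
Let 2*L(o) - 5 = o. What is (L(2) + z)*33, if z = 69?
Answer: 4785/2 ≈ 2392.5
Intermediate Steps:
L(o) = 5/2 + o/2
(L(2) + z)*33 = ((5/2 + (½)*2) + 69)*33 = ((5/2 + 1) + 69)*33 = (7/2 + 69)*33 = (145/2)*33 = 4785/2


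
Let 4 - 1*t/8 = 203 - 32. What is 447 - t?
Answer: 1783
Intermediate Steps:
t = -1336 (t = 32 - 8*(203 - 32) = 32 - 8*171 = 32 - 1368 = -1336)
447 - t = 447 - 1*(-1336) = 447 + 1336 = 1783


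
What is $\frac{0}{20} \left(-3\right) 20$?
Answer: $0$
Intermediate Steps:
$\frac{0}{20} \left(-3\right) 20 = 0 \cdot \frac{1}{20} \left(-3\right) 20 = 0 \left(-3\right) 20 = 0 \cdot 20 = 0$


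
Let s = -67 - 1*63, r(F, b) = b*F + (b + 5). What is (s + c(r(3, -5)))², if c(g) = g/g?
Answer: 16641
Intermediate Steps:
r(F, b) = 5 + b + F*b (r(F, b) = F*b + (5 + b) = 5 + b + F*b)
c(g) = 1
s = -130 (s = -67 - 63 = -130)
(s + c(r(3, -5)))² = (-130 + 1)² = (-129)² = 16641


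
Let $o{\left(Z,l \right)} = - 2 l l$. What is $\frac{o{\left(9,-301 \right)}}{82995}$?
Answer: $- \frac{181202}{82995} \approx -2.1833$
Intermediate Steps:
$o{\left(Z,l \right)} = - 2 l^{2}$
$\frac{o{\left(9,-301 \right)}}{82995} = \frac{\left(-2\right) \left(-301\right)^{2}}{82995} = \left(-2\right) 90601 \cdot \frac{1}{82995} = \left(-181202\right) \frac{1}{82995} = - \frac{181202}{82995}$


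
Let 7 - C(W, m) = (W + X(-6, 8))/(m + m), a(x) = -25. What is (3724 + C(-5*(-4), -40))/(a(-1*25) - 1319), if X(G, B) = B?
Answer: -10661/3840 ≈ -2.7763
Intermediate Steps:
C(W, m) = 7 - (8 + W)/(2*m) (C(W, m) = 7 - (W + 8)/(m + m) = 7 - (8 + W)/(2*m))
(3724 + C(-5*(-4), -40))/(a(-1*25) - 1319) = (3724 + (½)*(-8 - (-5)*(-4) + 14*(-40))/(-40))/(-25 - 1319) = (3724 + (½)*(-1/40)*(-8 - 1*20 - 560))/(-1344) = (3724 + (½)*(-1/40)*(-8 - 20 - 560))*(-1/1344) = (3724 + (½)*(-1/40)*(-588))*(-1/1344) = (3724 + 147/20)*(-1/1344) = (74627/20)*(-1/1344) = -10661/3840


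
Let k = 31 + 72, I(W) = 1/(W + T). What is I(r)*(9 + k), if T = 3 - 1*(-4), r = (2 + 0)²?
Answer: 112/11 ≈ 10.182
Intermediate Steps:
r = 4 (r = 2² = 4)
T = 7 (T = 3 + 4 = 7)
I(W) = 1/(7 + W) (I(W) = 1/(W + 7) = 1/(7 + W))
k = 103
I(r)*(9 + k) = (9 + 103)/(7 + 4) = 112/11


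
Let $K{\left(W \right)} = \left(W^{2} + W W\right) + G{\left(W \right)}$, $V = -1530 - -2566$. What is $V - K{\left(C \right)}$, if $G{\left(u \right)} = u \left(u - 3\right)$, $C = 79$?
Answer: $-17450$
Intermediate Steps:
$V = 1036$ ($V = -1530 + 2566 = 1036$)
$G{\left(u \right)} = u \left(-3 + u\right)$
$K{\left(W \right)} = 2 W^{2} + W \left(-3 + W\right)$ ($K{\left(W \right)} = \left(W^{2} + W W\right) + W \left(-3 + W\right) = \left(W^{2} + W^{2}\right) + W \left(-3 + W\right) = 2 W^{2} + W \left(-3 + W\right)$)
$V - K{\left(C \right)} = 1036 - 3 \cdot 79 \left(-1 + 79\right) = 1036 - 3 \cdot 79 \cdot 78 = 1036 - 18486 = -17450$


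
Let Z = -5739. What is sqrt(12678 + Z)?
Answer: 3*sqrt(771) ≈ 83.301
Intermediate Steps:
sqrt(12678 + Z) = sqrt(12678 - 5739) = sqrt(6939) = 3*sqrt(771)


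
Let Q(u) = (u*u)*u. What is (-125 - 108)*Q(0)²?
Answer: 0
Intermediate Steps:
Q(u) = u³ (Q(u) = u²*u = u³)
(-125 - 108)*Q(0)² = (-125 - 108)*(0³)² = -233*0² = -233*0 = 0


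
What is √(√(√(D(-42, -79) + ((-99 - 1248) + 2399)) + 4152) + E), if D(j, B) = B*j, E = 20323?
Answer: √(20323 + √(4152 + √4370)) ≈ 142.79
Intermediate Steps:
√(√(√(D(-42, -79) + ((-99 - 1248) + 2399)) + 4152) + E) = √(√(√(-79*(-42) + ((-99 - 1248) + 2399)) + 4152) + 20323) = √(√(√(3318 + (-1347 + 2399)) + 4152) + 20323) = √(√(√(3318 + 1052) + 4152) + 20323) = √(√(√4370 + 4152) + 20323) = √(√(4152 + √4370) + 20323) = √(20323 + √(4152 + √4370))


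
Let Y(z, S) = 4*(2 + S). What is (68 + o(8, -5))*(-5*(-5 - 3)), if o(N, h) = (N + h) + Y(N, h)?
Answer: 2360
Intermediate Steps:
Y(z, S) = 8 + 4*S
o(N, h) = 8 + N + 5*h (o(N, h) = (N + h) + (8 + 4*h) = 8 + N + 5*h)
(68 + o(8, -5))*(-5*(-5 - 3)) = (68 + (8 + 8 + 5*(-5)))*(-5*(-5 - 3)) = (68 + (8 + 8 - 25))*(-5*(-8)) = (68 - 9)*40 = 59*40 = 2360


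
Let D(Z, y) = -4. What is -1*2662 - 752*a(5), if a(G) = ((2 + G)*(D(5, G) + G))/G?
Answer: -18574/5 ≈ -3714.8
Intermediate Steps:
a(G) = (-4 + G)*(2 + G)/G (a(G) = ((2 + G)*(-4 + G))/G = ((-4 + G)*(2 + G))/G = (-4 + G)*(2 + G)/G)
-1*2662 - 752*a(5) = -1*2662 - 752*(-2 + 5 - 8/5) = -2662 - 752*(-2 + 5 - 8*1/5) = -2662 - 752*(-2 + 5 - 8/5) = -2662 - 752*7/5 = -2662 - 1*5264/5 = -2662 - 5264/5 = -18574/5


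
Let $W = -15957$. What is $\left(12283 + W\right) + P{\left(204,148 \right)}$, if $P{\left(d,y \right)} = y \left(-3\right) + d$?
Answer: $-3914$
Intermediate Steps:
$P{\left(d,y \right)} = d - 3 y$ ($P{\left(d,y \right)} = - 3 y + d = d - 3 y$)
$\left(12283 + W\right) + P{\left(204,148 \right)} = \left(12283 - 15957\right) + \left(204 - 444\right) = -3674 + \left(204 - 444\right) = -3674 - 240 = -3914$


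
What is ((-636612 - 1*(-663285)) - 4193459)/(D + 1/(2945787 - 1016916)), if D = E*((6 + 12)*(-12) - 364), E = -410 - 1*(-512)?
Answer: 8037192678606/114112008359 ≈ 70.432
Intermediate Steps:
E = 102 (E = -410 + 512 = 102)
D = -59160 (D = 102*((6 + 12)*(-12) - 364) = 102*(18*(-12) - 364) = 102*(-216 - 364) = 102*(-580) = -59160)
((-636612 - 1*(-663285)) - 4193459)/(D + 1/(2945787 - 1016916)) = ((-636612 - 1*(-663285)) - 4193459)/(-59160 + 1/(2945787 - 1016916)) = ((-636612 + 663285) - 4193459)/(-59160 + 1/1928871) = (26673 - 4193459)/(-59160 + 1/1928871) = -4166786/(-114112008359/1928871) = -4166786*(-1928871/114112008359) = 8037192678606/114112008359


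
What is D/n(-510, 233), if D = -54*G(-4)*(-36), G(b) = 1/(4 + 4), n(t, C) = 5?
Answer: 243/5 ≈ 48.600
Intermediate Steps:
G(b) = ⅛ (G(b) = 1/8 = ⅛)
D = 243 (D = -54*⅛*(-36) = -27/4*(-36) = 243)
D/n(-510, 233) = 243/5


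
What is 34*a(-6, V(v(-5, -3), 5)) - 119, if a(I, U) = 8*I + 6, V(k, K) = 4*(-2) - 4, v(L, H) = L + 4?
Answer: -1547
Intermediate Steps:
v(L, H) = 4 + L
V(k, K) = -12 (V(k, K) = -8 - 4 = -12)
a(I, U) = 6 + 8*I
34*a(-6, V(v(-5, -3), 5)) - 119 = 34*(6 + 8*(-6)) - 119 = 34*(6 - 48) - 119 = 34*(-42) - 119 = -1428 - 119 = -1547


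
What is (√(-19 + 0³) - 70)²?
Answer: (70 - I*√19)² ≈ 4881.0 - 610.25*I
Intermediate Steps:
(√(-19 + 0³) - 70)² = (√(-19 + 0) - 70)² = (√(-19) - 70)² = (I*√19 - 70)² = (-70 + I*√19)²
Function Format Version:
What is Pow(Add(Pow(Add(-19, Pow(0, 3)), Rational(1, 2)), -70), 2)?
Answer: Pow(Add(70, Mul(-1, I, Pow(19, Rational(1, 2)))), 2) ≈ Add(4881.0, Mul(-610.25, I))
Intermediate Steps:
Pow(Add(Pow(Add(-19, Pow(0, 3)), Rational(1, 2)), -70), 2) = Pow(Add(Pow(Add(-19, 0), Rational(1, 2)), -70), 2) = Pow(Add(Pow(-19, Rational(1, 2)), -70), 2) = Pow(Add(Mul(I, Pow(19, Rational(1, 2))), -70), 2) = Pow(Add(-70, Mul(I, Pow(19, Rational(1, 2)))), 2)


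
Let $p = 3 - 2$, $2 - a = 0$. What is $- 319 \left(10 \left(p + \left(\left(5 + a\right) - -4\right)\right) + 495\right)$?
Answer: $-196185$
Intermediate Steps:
$a = 2$ ($a = 2 - 0 = 2 + 0 = 2$)
$p = 1$ ($p = 3 - 2 = 1$)
$- 319 \left(10 \left(p + \left(\left(5 + a\right) - -4\right)\right) + 495\right) = - 319 \left(10 \left(1 + \left(\left(5 + 2\right) - -4\right)\right) + 495\right) = - 319 \left(10 \left(1 + \left(7 + 4\right)\right) + 495\right) = - 319 \left(10 \left(1 + 11\right) + 495\right) = - 319 \left(10 \cdot 12 + 495\right) = - 319 \left(120 + 495\right) = \left(-319\right) 615 = -196185$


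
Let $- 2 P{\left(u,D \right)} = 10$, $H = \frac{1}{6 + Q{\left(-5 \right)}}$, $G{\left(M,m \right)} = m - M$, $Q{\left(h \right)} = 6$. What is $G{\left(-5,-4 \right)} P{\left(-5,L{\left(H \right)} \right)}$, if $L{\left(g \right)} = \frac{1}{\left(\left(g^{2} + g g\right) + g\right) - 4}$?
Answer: $-5$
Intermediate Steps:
$H = \frac{1}{12}$ ($H = \frac{1}{6 + 6} = \frac{1}{12} \approx 0.083333$)
$L{\left(g \right)} = \frac{1}{-4 + g + 2 g^{2}}$ ($L{\left(g \right)} = \frac{1}{\left(\left(g^{2} + g^{2}\right) + g\right) - 4} = \frac{1}{\left(2 g^{2} + g\right) - 4} = \frac{1}{\left(g + 2 g^{2}\right) - 4} = \frac{1}{-4 + g + 2 g^{2}}$)
$P{\left(u,D \right)} = -5$ ($P{\left(u,D \right)} = \left(- \frac{1}{2}\right) 10 = -5$)
$G{\left(-5,-4 \right)} P{\left(-5,L{\left(H \right)} \right)} = \left(-4 - -5\right) \left(-5\right) = \left(-4 + 5\right) \left(-5\right) = 1 \left(-5\right) = -5$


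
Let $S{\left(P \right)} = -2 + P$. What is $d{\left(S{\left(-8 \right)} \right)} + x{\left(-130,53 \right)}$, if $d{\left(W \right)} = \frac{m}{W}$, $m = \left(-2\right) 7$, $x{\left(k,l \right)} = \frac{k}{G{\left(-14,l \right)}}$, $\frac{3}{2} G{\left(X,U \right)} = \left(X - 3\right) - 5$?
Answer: $\frac{1129}{110} \approx 10.264$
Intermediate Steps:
$G{\left(X,U \right)} = - \frac{16}{3} + \frac{2 X}{3}$ ($G{\left(X,U \right)} = \frac{2 \left(\left(X - 3\right) - 5\right)}{3} = \frac{2 \left(\left(-3 + X\right) - 5\right)}{3} = \frac{2 \left(-8 + X\right)}{3} = - \frac{16}{3} + \frac{2 X}{3}$)
$x{\left(k,l \right)} = - \frac{3 k}{44}$ ($x{\left(k,l \right)} = \frac{k}{- \frac{16}{3} + \frac{2}{3} \left(-14\right)} = \frac{k}{- \frac{16}{3} - \frac{28}{3}} = \frac{k}{- \frac{44}{3}} = k \left(- \frac{3}{44}\right) = - \frac{3 k}{44}$)
$m = -14$
$d{\left(W \right)} = - \frac{14}{W}$
$d{\left(S{\left(-8 \right)} \right)} + x{\left(-130,53 \right)} = - \frac{14}{-2 - 8} - - \frac{195}{22} = - \frac{14}{-10} + \frac{195}{22} = \left(-14\right) \left(- \frac{1}{10}\right) + \frac{195}{22} = \frac{7}{5} + \frac{195}{22} = \frac{1129}{110}$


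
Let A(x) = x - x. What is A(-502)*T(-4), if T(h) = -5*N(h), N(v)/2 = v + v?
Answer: 0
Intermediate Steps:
N(v) = 4*v (N(v) = 2*(v + v) = 2*(2*v) = 4*v)
T(h) = -20*h
A(x) = 0
A(-502)*T(-4) = 0*(-20*(-4)) = 0*80 = 0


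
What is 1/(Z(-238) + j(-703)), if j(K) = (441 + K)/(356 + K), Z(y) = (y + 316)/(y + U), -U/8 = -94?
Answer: 89179/80867 ≈ 1.1028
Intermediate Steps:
U = 752 (U = -8*(-94) = 752)
Z(y) = (316 + y)/(752 + y) (Z(y) = (y + 316)/(y + 752) = (316 + y)/(752 + y))
j(K) = (441 + K)/(356 + K)
1/(Z(-238) + j(-703)) = 1/((316 - 238)/(752 - 238) + (441 - 703)/(356 - 703)) = 1/(78/514 - 262/(-347)) = 1/((1/514)*78 - 1/347*(-262)) = 1/(39/257 + 262/347) = 1/(80867/89179) = 89179/80867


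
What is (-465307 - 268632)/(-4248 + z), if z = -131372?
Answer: 733939/135620 ≈ 5.4117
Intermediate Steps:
(-465307 - 268632)/(-4248 + z) = (-465307 - 268632)/(-4248 - 131372) = -733939/(-135620) = -733939*(-1/135620) = 733939/135620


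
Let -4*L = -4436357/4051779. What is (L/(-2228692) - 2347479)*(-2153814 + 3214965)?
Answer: -29992553588354053070293465/12040223257424 ≈ -2.4910e+12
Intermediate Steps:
L = 4436357/16207116 (L = -(-4436357)/(4*4051779) = -¼*(-4436357/4051779) = 4436357/16207116 ≈ 0.27373)
(L/(-2228692) - 2347479)*(-2153814 + 3214965) = ((4436357/16207116)/(-2228692) - 2347479)*(-2153814 + 3214965) = ((4436357/16207116)*(-1/2228692) - 2347479)*1061151 = (-4436357/36120669772272 - 2347479)*1061151 = -84792513756347738645/36120669772272*1061151 = -29992553588354053070293465/12040223257424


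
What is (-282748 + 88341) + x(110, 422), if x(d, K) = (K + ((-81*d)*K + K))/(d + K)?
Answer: -26795925/133 ≈ -2.0147e+5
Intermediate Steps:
x(d, K) = (2*K - 81*K*d)/(K + d) (x(d, K) = (K + (-81*K*d + K))/(K + d) = (K + (K - 81*K*d))/(K + d) = (2*K - 81*K*d)/(K + d))
(-282748 + 88341) + x(110, 422) = (-282748 + 88341) + 422*(2 - 81*110)/(422 + 110) = -194407 + 422*(2 - 8910)/532 = -194407 + 422*(1/532)*(-8908) = -194407 - 939794/133 = -26795925/133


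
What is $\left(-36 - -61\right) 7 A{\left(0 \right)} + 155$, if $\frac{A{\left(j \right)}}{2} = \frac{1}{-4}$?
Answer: $\frac{135}{2} \approx 67.5$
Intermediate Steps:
$A{\left(j \right)} = - \frac{1}{2}$ ($A{\left(j \right)} = \frac{2}{-4} = 2 \left(- \frac{1}{4}\right) = - \frac{1}{2}$)
$\left(-36 - -61\right) 7 A{\left(0 \right)} + 155 = \left(-36 - -61\right) 7 \left(- \frac{1}{2}\right) + 155 = \left(-36 + 61\right) \left(- \frac{7}{2}\right) + 155 = 25 \left(- \frac{7}{2}\right) + 155 = - \frac{175}{2} + 155 = \frac{135}{2}$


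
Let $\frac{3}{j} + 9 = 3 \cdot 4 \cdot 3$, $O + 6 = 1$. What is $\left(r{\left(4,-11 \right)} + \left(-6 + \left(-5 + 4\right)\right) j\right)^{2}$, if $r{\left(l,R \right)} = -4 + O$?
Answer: $\frac{7744}{81} \approx 95.605$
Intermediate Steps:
$O = -5$ ($O = -6 + 1 = -5$)
$r{\left(l,R \right)} = -9$ ($r{\left(l,R \right)} = -4 - 5 = -9$)
$j = \frac{1}{9}$ ($j = \frac{3}{-9 + 3 \cdot 4 \cdot 3} = \frac{3}{-9 + 12 \cdot 3} = \frac{3}{-9 + 36} = \frac{3}{27} = 3 \cdot \frac{1}{27} = \frac{1}{9} \approx 0.11111$)
$\left(r{\left(4,-11 \right)} + \left(-6 + \left(-5 + 4\right)\right) j\right)^{2} = \left(-9 + \left(-6 + \left(-5 + 4\right)\right) \frac{1}{9}\right)^{2} = \left(-9 + \left(-6 - 1\right) \frac{1}{9}\right)^{2} = \left(-9 - \frac{7}{9}\right)^{2} = \left(- \frac{88}{9}\right)^{2} = \frac{7744}{81}$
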